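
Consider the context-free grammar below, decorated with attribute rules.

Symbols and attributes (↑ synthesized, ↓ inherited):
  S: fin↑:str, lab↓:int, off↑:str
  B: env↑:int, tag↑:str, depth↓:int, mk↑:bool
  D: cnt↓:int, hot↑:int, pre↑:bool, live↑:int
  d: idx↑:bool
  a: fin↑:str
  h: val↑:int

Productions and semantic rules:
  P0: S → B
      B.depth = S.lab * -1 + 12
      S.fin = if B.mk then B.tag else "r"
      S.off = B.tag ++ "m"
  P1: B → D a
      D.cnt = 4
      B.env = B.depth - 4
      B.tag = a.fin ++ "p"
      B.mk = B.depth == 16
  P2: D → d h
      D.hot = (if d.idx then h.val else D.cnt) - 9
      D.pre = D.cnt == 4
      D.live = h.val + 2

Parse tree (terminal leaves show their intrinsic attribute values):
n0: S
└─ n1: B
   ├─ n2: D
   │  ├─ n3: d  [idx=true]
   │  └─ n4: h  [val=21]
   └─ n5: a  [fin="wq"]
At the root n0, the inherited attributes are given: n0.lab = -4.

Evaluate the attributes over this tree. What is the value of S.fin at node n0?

"wqp"

1. n0.lab = -4  [given at root]
2. n1.depth = 16  [S.lab * -1 + 12]
3. n2.cnt = 4  [4]
4. n3.idx = true  [terminal]
5. n4.val = 21  [terminal]
6. n2.hot = 12  [(if d.idx then h.val else D.cnt) - 9]
7. n2.pre = true  [D.cnt == 4]
8. n2.live = 23  [h.val + 2]
9. n5.fin = "wq"  [terminal]
10. n1.env = 12  [B.depth - 4]
11. n1.tag = "wqp"  [a.fin ++ "p"]
12. n1.mk = true  [B.depth == 16]
13. n0.fin = "wqp"  [if B.mk then B.tag else "r"]
14. n0.off = "wqpm"  [B.tag ++ "m"]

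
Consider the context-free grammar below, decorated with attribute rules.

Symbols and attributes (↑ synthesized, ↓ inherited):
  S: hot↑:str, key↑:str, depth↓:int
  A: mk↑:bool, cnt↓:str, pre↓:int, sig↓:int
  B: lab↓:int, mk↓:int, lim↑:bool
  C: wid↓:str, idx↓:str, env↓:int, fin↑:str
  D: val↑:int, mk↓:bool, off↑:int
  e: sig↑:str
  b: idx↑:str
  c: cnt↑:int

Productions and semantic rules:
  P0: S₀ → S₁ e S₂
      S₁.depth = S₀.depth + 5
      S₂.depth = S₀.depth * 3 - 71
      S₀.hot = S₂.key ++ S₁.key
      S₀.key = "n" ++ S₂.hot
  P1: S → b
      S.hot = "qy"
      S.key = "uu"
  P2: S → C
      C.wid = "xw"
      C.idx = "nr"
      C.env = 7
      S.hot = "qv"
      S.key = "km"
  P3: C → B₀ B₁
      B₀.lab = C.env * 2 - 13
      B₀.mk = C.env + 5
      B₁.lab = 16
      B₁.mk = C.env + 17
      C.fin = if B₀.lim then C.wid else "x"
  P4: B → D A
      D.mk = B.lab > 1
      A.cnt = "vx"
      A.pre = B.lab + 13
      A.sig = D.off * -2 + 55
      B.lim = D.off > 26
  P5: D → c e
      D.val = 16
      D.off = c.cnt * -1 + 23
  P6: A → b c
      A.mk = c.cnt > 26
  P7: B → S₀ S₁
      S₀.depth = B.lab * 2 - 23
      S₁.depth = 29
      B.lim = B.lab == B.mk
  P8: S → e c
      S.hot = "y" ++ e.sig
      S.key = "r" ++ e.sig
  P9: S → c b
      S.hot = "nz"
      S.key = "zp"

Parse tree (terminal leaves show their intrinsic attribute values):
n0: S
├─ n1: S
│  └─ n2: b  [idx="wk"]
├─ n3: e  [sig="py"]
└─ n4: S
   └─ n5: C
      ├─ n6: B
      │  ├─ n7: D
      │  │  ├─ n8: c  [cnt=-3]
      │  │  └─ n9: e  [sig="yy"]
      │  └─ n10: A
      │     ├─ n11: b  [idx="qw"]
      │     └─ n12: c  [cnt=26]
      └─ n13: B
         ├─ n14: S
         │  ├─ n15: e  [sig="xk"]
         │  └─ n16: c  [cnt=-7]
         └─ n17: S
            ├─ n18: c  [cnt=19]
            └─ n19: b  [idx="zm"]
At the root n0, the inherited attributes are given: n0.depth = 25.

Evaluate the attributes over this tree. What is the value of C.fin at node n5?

"x"

1. n0.depth = 25  [given at root]
2. n1.depth = 30  [S₀.depth + 5]
3. n2.idx = "wk"  [terminal]
4. n1.hot = "qy"  ["qy"]
5. n1.key = "uu"  ["uu"]
6. n3.sig = "py"  [terminal]
7. n4.depth = 4  [S₀.depth * 3 - 71]
8. n5.wid = "xw"  ["xw"]
9. n5.idx = "nr"  ["nr"]
10. n5.env = 7  [7]
11. n6.lab = 1  [C.env * 2 - 13]
12. n6.mk = 12  [C.env + 5]
13. n7.mk = false  [B.lab > 1]
14. n8.cnt = -3  [terminal]
15. n9.sig = "yy"  [terminal]
16. n7.val = 16  [16]
17. n7.off = 26  [c.cnt * -1 + 23]
18. n10.cnt = "vx"  ["vx"]
19. n10.pre = 14  [B.lab + 13]
20. n10.sig = 3  [D.off * -2 + 55]
21. n11.idx = "qw"  [terminal]
22. n12.cnt = 26  [terminal]
23. n10.mk = false  [c.cnt > 26]
24. n6.lim = false  [D.off > 26]
25. n13.lab = 16  [16]
26. n13.mk = 24  [C.env + 17]
27. n14.depth = 9  [B.lab * 2 - 23]
28. n15.sig = "xk"  [terminal]
29. n16.cnt = -7  [terminal]
30. n14.hot = "yxk"  ["y" ++ e.sig]
31. n14.key = "rxk"  ["r" ++ e.sig]
32. n17.depth = 29  [29]
33. n18.cnt = 19  [terminal]
34. n19.idx = "zm"  [terminal]
35. n17.hot = "nz"  ["nz"]
36. n17.key = "zp"  ["zp"]
37. n13.lim = false  [B.lab == B.mk]
38. n5.fin = "x"  [if B₀.lim then C.wid else "x"]
39. n4.hot = "qv"  ["qv"]
40. n4.key = "km"  ["km"]
41. n0.hot = "kmuu"  [S₂.key ++ S₁.key]
42. n0.key = "nqv"  ["n" ++ S₂.hot]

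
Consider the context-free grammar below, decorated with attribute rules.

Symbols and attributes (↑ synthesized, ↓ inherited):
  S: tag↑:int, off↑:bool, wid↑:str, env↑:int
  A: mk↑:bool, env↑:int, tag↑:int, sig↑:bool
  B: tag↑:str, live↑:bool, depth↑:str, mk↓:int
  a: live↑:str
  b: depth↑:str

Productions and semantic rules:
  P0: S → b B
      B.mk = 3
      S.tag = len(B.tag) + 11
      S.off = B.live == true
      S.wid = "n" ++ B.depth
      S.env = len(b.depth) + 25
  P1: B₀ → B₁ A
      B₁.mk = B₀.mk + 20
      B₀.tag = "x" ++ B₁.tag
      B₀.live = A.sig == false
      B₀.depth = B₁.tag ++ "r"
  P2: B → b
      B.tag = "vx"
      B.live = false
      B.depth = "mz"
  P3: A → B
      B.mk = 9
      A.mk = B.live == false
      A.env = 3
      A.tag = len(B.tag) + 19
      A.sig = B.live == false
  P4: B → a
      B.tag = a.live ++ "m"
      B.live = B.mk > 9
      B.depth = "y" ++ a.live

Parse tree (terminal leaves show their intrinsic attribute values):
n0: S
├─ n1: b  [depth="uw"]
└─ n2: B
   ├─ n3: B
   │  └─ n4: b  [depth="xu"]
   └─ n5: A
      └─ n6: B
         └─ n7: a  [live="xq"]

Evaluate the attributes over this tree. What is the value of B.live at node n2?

1. n1.depth = "uw"  [terminal]
2. n2.mk = 3  [3]
3. n3.mk = 23  [B₀.mk + 20]
4. n4.depth = "xu"  [terminal]
5. n3.tag = "vx"  ["vx"]
6. n3.live = false  [false]
7. n3.depth = "mz"  ["mz"]
8. n6.mk = 9  [9]
9. n7.live = "xq"  [terminal]
10. n6.tag = "xqm"  [a.live ++ "m"]
11. n6.live = false  [B.mk > 9]
12. n6.depth = "yxq"  ["y" ++ a.live]
13. n5.mk = true  [B.live == false]
14. n5.env = 3  [3]
15. n5.tag = 22  [len(B.tag) + 19]
16. n5.sig = true  [B.live == false]
17. n2.tag = "xvx"  ["x" ++ B₁.tag]
18. n2.live = false  [A.sig == false]
19. n2.depth = "vxr"  [B₁.tag ++ "r"]
20. n0.tag = 14  [len(B.tag) + 11]
21. n0.off = false  [B.live == true]
22. n0.wid = "nvxr"  ["n" ++ B.depth]
23. n0.env = 27  [len(b.depth) + 25]

false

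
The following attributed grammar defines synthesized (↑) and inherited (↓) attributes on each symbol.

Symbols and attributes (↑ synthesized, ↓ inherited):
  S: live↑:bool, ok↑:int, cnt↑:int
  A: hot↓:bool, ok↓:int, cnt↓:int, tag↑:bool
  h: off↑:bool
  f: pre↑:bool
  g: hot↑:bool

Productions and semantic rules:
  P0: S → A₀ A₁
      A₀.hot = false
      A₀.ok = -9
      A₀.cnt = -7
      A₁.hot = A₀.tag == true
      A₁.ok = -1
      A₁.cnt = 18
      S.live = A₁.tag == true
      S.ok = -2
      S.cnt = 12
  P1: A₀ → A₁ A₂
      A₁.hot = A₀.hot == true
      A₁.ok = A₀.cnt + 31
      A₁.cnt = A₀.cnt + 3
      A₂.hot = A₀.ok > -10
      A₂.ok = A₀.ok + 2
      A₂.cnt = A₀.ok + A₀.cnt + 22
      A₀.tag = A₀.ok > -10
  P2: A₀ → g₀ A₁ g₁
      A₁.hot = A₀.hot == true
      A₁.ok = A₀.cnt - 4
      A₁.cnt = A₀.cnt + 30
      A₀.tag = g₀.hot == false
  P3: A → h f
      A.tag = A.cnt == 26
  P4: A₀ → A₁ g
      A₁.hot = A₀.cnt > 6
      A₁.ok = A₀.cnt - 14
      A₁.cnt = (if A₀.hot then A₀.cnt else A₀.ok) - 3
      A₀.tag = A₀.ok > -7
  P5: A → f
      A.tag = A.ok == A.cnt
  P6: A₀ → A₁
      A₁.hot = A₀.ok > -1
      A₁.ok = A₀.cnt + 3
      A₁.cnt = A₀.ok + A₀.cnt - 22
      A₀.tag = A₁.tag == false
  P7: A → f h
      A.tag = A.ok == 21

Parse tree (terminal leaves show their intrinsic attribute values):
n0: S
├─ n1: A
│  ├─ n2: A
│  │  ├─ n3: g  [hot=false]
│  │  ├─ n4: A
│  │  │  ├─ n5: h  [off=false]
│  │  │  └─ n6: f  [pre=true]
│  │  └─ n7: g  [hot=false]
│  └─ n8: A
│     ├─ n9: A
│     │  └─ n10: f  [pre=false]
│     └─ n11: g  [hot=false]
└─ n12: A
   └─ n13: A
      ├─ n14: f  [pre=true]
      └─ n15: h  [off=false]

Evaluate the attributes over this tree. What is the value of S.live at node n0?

1. n1.hot = false  [false]
2. n1.ok = -9  [-9]
3. n1.cnt = -7  [-7]
4. n2.hot = false  [A₀.hot == true]
5. n2.ok = 24  [A₀.cnt + 31]
6. n2.cnt = -4  [A₀.cnt + 3]
7. n3.hot = false  [terminal]
8. n4.hot = false  [A₀.hot == true]
9. n4.ok = -8  [A₀.cnt - 4]
10. n4.cnt = 26  [A₀.cnt + 30]
11. n5.off = false  [terminal]
12. n6.pre = true  [terminal]
13. n4.tag = true  [A.cnt == 26]
14. n7.hot = false  [terminal]
15. n2.tag = true  [g₀.hot == false]
16. n8.hot = true  [A₀.ok > -10]
17. n8.ok = -7  [A₀.ok + 2]
18. n8.cnt = 6  [A₀.ok + A₀.cnt + 22]
19. n9.hot = false  [A₀.cnt > 6]
20. n9.ok = -8  [A₀.cnt - 14]
21. n9.cnt = 3  [(if A₀.hot then A₀.cnt else A₀.ok) - 3]
22. n10.pre = false  [terminal]
23. n9.tag = false  [A.ok == A.cnt]
24. n11.hot = false  [terminal]
25. n8.tag = false  [A₀.ok > -7]
26. n1.tag = true  [A₀.ok > -10]
27. n12.hot = true  [A₀.tag == true]
28. n12.ok = -1  [-1]
29. n12.cnt = 18  [18]
30. n13.hot = false  [A₀.ok > -1]
31. n13.ok = 21  [A₀.cnt + 3]
32. n13.cnt = -5  [A₀.ok + A₀.cnt - 22]
33. n14.pre = true  [terminal]
34. n15.off = false  [terminal]
35. n13.tag = true  [A.ok == 21]
36. n12.tag = false  [A₁.tag == false]
37. n0.live = false  [A₁.tag == true]
38. n0.ok = -2  [-2]
39. n0.cnt = 12  [12]

false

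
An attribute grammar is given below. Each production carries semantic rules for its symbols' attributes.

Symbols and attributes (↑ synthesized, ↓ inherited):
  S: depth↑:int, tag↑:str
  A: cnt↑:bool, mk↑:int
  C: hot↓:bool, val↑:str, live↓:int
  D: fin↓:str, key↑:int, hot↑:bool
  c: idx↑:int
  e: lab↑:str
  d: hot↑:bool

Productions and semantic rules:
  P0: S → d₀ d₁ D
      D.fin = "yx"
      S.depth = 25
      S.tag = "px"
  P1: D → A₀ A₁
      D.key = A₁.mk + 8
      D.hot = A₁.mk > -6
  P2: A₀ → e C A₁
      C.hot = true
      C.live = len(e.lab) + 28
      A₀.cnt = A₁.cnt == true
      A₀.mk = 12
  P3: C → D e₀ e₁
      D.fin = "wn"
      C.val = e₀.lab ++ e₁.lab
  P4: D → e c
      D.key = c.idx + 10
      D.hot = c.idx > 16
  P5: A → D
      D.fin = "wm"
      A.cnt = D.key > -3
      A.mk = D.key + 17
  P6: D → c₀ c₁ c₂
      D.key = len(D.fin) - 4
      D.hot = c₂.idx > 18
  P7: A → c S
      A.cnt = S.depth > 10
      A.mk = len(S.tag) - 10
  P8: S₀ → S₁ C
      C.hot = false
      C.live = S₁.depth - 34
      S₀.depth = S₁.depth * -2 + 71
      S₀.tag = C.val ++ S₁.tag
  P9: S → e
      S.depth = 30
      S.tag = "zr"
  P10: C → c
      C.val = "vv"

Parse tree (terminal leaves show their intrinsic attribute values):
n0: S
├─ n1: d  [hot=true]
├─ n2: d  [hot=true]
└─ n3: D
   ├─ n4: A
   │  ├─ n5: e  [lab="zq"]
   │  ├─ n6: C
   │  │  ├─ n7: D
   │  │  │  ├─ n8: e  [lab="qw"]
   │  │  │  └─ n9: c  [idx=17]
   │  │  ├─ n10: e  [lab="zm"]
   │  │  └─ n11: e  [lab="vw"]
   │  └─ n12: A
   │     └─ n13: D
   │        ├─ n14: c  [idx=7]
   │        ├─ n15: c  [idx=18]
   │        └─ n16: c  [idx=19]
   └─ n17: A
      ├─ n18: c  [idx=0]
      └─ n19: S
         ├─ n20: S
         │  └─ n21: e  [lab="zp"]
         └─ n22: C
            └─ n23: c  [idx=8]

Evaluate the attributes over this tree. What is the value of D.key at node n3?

1. n1.hot = true  [terminal]
2. n2.hot = true  [terminal]
3. n3.fin = "yx"  ["yx"]
4. n5.lab = "zq"  [terminal]
5. n6.hot = true  [true]
6. n6.live = 30  [len(e.lab) + 28]
7. n7.fin = "wn"  ["wn"]
8. n8.lab = "qw"  [terminal]
9. n9.idx = 17  [terminal]
10. n7.key = 27  [c.idx + 10]
11. n7.hot = true  [c.idx > 16]
12. n10.lab = "zm"  [terminal]
13. n11.lab = "vw"  [terminal]
14. n6.val = "zmvw"  [e₀.lab ++ e₁.lab]
15. n13.fin = "wm"  ["wm"]
16. n14.idx = 7  [terminal]
17. n15.idx = 18  [terminal]
18. n16.idx = 19  [terminal]
19. n13.key = -2  [len(D.fin) - 4]
20. n13.hot = true  [c₂.idx > 18]
21. n12.cnt = true  [D.key > -3]
22. n12.mk = 15  [D.key + 17]
23. n4.cnt = true  [A₁.cnt == true]
24. n4.mk = 12  [12]
25. n18.idx = 0  [terminal]
26. n21.lab = "zp"  [terminal]
27. n20.depth = 30  [30]
28. n20.tag = "zr"  ["zr"]
29. n22.hot = false  [false]
30. n22.live = -4  [S₁.depth - 34]
31. n23.idx = 8  [terminal]
32. n22.val = "vv"  ["vv"]
33. n19.depth = 11  [S₁.depth * -2 + 71]
34. n19.tag = "vvzr"  [C.val ++ S₁.tag]
35. n17.cnt = true  [S.depth > 10]
36. n17.mk = -6  [len(S.tag) - 10]
37. n3.key = 2  [A₁.mk + 8]
38. n3.hot = false  [A₁.mk > -6]
39. n0.depth = 25  [25]
40. n0.tag = "px"  ["px"]

2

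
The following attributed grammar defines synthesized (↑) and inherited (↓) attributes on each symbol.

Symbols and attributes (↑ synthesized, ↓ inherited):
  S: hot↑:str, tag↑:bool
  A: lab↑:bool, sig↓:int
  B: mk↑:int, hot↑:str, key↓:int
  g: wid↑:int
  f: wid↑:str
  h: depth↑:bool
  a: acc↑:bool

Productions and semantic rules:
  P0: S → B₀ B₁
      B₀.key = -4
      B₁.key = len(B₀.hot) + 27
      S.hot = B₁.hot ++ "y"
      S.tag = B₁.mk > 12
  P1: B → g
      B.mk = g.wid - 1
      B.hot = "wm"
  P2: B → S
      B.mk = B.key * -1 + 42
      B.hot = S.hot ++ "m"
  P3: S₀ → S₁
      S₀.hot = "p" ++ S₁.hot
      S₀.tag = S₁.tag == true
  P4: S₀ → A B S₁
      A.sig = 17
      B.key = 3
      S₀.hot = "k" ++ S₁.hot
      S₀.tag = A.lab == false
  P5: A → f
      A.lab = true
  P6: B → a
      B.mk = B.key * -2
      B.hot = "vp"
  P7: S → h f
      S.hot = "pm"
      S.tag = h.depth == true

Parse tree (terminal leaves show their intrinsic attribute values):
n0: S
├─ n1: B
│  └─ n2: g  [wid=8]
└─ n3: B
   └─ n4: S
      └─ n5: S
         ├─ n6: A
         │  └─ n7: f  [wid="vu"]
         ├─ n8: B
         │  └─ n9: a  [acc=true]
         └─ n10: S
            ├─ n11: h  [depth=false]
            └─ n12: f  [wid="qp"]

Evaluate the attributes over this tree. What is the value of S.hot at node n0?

"pkpmmy"

1. n1.key = -4  [-4]
2. n2.wid = 8  [terminal]
3. n1.mk = 7  [g.wid - 1]
4. n1.hot = "wm"  ["wm"]
5. n3.key = 29  [len(B₀.hot) + 27]
6. n6.sig = 17  [17]
7. n7.wid = "vu"  [terminal]
8. n6.lab = true  [true]
9. n8.key = 3  [3]
10. n9.acc = true  [terminal]
11. n8.mk = -6  [B.key * -2]
12. n8.hot = "vp"  ["vp"]
13. n11.depth = false  [terminal]
14. n12.wid = "qp"  [terminal]
15. n10.hot = "pm"  ["pm"]
16. n10.tag = false  [h.depth == true]
17. n5.hot = "kpm"  ["k" ++ S₁.hot]
18. n5.tag = false  [A.lab == false]
19. n4.hot = "pkpm"  ["p" ++ S₁.hot]
20. n4.tag = false  [S₁.tag == true]
21. n3.mk = 13  [B.key * -1 + 42]
22. n3.hot = "pkpmm"  [S.hot ++ "m"]
23. n0.hot = "pkpmmy"  [B₁.hot ++ "y"]
24. n0.tag = true  [B₁.mk > 12]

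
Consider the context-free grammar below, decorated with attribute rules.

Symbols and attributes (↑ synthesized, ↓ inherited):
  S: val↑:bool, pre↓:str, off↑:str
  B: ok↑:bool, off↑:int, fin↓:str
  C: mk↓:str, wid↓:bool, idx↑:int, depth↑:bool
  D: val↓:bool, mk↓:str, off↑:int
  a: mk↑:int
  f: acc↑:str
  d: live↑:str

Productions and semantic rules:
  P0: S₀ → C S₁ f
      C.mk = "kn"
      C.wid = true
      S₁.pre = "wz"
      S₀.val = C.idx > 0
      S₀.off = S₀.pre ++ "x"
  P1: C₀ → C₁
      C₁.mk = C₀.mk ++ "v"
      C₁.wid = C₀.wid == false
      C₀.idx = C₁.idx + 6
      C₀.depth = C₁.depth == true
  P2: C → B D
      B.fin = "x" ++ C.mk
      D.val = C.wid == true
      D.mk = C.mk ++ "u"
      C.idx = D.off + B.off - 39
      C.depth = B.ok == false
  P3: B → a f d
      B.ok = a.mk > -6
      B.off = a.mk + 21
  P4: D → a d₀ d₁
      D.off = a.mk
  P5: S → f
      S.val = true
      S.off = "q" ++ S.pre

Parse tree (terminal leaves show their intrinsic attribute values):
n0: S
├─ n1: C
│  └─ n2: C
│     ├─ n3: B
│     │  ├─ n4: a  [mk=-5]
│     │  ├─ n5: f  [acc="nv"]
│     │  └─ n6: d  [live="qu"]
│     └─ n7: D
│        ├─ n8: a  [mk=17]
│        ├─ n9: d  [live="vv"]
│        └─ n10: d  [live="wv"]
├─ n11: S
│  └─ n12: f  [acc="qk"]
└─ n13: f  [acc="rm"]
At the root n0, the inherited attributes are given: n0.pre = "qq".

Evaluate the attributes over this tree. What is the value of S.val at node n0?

1. n0.pre = "qq"  [given at root]
2. n1.mk = "kn"  ["kn"]
3. n1.wid = true  [true]
4. n2.mk = "knv"  [C₀.mk ++ "v"]
5. n2.wid = false  [C₀.wid == false]
6. n3.fin = "xknv"  ["x" ++ C.mk]
7. n4.mk = -5  [terminal]
8. n5.acc = "nv"  [terminal]
9. n6.live = "qu"  [terminal]
10. n3.ok = true  [a.mk > -6]
11. n3.off = 16  [a.mk + 21]
12. n7.val = false  [C.wid == true]
13. n7.mk = "knvu"  [C.mk ++ "u"]
14. n8.mk = 17  [terminal]
15. n9.live = "vv"  [terminal]
16. n10.live = "wv"  [terminal]
17. n7.off = 17  [a.mk]
18. n2.idx = -6  [D.off + B.off - 39]
19. n2.depth = false  [B.ok == false]
20. n1.idx = 0  [C₁.idx + 6]
21. n1.depth = false  [C₁.depth == true]
22. n11.pre = "wz"  ["wz"]
23. n12.acc = "qk"  [terminal]
24. n11.val = true  [true]
25. n11.off = "qwz"  ["q" ++ S.pre]
26. n13.acc = "rm"  [terminal]
27. n0.val = false  [C.idx > 0]
28. n0.off = "qqx"  [S₀.pre ++ "x"]

false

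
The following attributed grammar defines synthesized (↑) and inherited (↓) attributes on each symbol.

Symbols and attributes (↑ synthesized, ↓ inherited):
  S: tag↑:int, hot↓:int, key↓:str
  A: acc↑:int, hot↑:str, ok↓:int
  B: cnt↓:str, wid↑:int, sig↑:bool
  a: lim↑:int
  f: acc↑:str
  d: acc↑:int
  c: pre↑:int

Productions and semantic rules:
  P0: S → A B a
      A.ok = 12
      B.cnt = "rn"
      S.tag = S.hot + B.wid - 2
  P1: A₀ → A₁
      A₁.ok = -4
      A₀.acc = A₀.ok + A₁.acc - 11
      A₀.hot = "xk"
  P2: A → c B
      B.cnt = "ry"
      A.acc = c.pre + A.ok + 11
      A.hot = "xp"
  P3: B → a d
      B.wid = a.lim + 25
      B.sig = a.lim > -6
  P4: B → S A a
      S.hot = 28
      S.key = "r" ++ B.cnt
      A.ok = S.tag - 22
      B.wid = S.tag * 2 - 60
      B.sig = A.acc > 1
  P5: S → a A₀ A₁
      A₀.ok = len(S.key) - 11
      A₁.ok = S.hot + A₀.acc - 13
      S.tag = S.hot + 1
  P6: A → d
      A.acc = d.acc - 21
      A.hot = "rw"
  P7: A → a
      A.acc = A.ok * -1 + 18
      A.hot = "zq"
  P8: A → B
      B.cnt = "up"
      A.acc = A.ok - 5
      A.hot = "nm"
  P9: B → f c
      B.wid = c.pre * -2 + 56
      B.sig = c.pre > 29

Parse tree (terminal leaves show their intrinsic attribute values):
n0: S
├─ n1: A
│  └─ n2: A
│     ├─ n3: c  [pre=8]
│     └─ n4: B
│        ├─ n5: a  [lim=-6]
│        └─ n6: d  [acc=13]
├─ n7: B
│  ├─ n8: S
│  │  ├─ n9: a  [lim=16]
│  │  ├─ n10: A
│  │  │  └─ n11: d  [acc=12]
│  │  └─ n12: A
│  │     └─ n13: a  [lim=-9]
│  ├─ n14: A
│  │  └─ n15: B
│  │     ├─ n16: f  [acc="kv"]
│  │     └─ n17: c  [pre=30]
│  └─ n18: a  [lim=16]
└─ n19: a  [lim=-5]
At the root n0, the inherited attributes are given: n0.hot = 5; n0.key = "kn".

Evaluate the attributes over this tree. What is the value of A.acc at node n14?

2

1. n0.hot = 5  [given at root]
2. n0.key = "kn"  [given at root]
3. n1.ok = 12  [12]
4. n2.ok = -4  [-4]
5. n3.pre = 8  [terminal]
6. n4.cnt = "ry"  ["ry"]
7. n5.lim = -6  [terminal]
8. n6.acc = 13  [terminal]
9. n4.wid = 19  [a.lim + 25]
10. n4.sig = false  [a.lim > -6]
11. n2.acc = 15  [c.pre + A.ok + 11]
12. n2.hot = "xp"  ["xp"]
13. n1.acc = 16  [A₀.ok + A₁.acc - 11]
14. n1.hot = "xk"  ["xk"]
15. n7.cnt = "rn"  ["rn"]
16. n8.hot = 28  [28]
17. n8.key = "rrn"  ["r" ++ B.cnt]
18. n9.lim = 16  [terminal]
19. n10.ok = -8  [len(S.key) - 11]
20. n11.acc = 12  [terminal]
21. n10.acc = -9  [d.acc - 21]
22. n10.hot = "rw"  ["rw"]
23. n12.ok = 6  [S.hot + A₀.acc - 13]
24. n13.lim = -9  [terminal]
25. n12.acc = 12  [A.ok * -1 + 18]
26. n12.hot = "zq"  ["zq"]
27. n8.tag = 29  [S.hot + 1]
28. n14.ok = 7  [S.tag - 22]
29. n15.cnt = "up"  ["up"]
30. n16.acc = "kv"  [terminal]
31. n17.pre = 30  [terminal]
32. n15.wid = -4  [c.pre * -2 + 56]
33. n15.sig = true  [c.pre > 29]
34. n14.acc = 2  [A.ok - 5]
35. n14.hot = "nm"  ["nm"]
36. n18.lim = 16  [terminal]
37. n7.wid = -2  [S.tag * 2 - 60]
38. n7.sig = true  [A.acc > 1]
39. n19.lim = -5  [terminal]
40. n0.tag = 1  [S.hot + B.wid - 2]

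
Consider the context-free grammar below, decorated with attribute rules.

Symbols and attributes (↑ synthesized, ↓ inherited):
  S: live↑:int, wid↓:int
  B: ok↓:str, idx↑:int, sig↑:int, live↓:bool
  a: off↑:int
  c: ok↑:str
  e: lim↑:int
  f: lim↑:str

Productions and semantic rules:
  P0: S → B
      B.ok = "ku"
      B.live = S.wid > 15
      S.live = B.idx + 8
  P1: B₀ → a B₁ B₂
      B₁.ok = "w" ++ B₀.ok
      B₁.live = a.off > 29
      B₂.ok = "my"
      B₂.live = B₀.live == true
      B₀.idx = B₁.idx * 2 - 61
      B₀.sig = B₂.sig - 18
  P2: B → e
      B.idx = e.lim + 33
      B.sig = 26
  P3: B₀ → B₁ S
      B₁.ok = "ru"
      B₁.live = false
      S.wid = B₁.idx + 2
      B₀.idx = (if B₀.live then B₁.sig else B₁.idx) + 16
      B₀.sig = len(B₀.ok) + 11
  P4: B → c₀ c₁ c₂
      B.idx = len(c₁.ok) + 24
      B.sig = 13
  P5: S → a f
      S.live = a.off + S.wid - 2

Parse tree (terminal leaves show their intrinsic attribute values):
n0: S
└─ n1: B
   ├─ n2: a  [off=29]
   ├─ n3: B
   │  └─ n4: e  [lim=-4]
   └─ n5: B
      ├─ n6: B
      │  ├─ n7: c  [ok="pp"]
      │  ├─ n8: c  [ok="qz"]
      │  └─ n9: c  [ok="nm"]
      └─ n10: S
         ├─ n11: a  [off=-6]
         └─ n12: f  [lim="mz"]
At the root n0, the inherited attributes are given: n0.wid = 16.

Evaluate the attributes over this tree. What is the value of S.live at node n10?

20

1. n0.wid = 16  [given at root]
2. n1.ok = "ku"  ["ku"]
3. n1.live = true  [S.wid > 15]
4. n2.off = 29  [terminal]
5. n3.ok = "wku"  ["w" ++ B₀.ok]
6. n3.live = false  [a.off > 29]
7. n4.lim = -4  [terminal]
8. n3.idx = 29  [e.lim + 33]
9. n3.sig = 26  [26]
10. n5.ok = "my"  ["my"]
11. n5.live = true  [B₀.live == true]
12. n6.ok = "ru"  ["ru"]
13. n6.live = false  [false]
14. n7.ok = "pp"  [terminal]
15. n8.ok = "qz"  [terminal]
16. n9.ok = "nm"  [terminal]
17. n6.idx = 26  [len(c₁.ok) + 24]
18. n6.sig = 13  [13]
19. n10.wid = 28  [B₁.idx + 2]
20. n11.off = -6  [terminal]
21. n12.lim = "mz"  [terminal]
22. n10.live = 20  [a.off + S.wid - 2]
23. n5.idx = 29  [(if B₀.live then B₁.sig else B₁.idx) + 16]
24. n5.sig = 13  [len(B₀.ok) + 11]
25. n1.idx = -3  [B₁.idx * 2 - 61]
26. n1.sig = -5  [B₂.sig - 18]
27. n0.live = 5  [B.idx + 8]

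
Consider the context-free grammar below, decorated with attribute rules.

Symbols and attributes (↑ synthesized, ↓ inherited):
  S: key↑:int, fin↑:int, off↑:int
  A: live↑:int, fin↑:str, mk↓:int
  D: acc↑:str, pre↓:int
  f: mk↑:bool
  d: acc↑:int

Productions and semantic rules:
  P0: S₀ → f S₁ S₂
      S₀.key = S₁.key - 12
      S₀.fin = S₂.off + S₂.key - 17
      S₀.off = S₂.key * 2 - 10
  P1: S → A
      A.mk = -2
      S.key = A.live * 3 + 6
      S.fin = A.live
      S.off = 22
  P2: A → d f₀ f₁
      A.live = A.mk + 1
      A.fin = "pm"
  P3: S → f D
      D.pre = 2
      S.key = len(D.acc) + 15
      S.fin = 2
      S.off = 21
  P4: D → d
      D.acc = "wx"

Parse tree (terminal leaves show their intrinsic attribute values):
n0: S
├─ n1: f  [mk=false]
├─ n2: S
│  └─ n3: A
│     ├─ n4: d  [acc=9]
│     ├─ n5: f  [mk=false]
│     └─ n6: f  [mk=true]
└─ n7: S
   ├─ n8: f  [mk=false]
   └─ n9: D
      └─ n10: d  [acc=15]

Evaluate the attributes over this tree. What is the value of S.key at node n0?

-9

1. n1.mk = false  [terminal]
2. n3.mk = -2  [-2]
3. n4.acc = 9  [terminal]
4. n5.mk = false  [terminal]
5. n6.mk = true  [terminal]
6. n3.live = -1  [A.mk + 1]
7. n3.fin = "pm"  ["pm"]
8. n2.key = 3  [A.live * 3 + 6]
9. n2.fin = -1  [A.live]
10. n2.off = 22  [22]
11. n8.mk = false  [terminal]
12. n9.pre = 2  [2]
13. n10.acc = 15  [terminal]
14. n9.acc = "wx"  ["wx"]
15. n7.key = 17  [len(D.acc) + 15]
16. n7.fin = 2  [2]
17. n7.off = 21  [21]
18. n0.key = -9  [S₁.key - 12]
19. n0.fin = 21  [S₂.off + S₂.key - 17]
20. n0.off = 24  [S₂.key * 2 - 10]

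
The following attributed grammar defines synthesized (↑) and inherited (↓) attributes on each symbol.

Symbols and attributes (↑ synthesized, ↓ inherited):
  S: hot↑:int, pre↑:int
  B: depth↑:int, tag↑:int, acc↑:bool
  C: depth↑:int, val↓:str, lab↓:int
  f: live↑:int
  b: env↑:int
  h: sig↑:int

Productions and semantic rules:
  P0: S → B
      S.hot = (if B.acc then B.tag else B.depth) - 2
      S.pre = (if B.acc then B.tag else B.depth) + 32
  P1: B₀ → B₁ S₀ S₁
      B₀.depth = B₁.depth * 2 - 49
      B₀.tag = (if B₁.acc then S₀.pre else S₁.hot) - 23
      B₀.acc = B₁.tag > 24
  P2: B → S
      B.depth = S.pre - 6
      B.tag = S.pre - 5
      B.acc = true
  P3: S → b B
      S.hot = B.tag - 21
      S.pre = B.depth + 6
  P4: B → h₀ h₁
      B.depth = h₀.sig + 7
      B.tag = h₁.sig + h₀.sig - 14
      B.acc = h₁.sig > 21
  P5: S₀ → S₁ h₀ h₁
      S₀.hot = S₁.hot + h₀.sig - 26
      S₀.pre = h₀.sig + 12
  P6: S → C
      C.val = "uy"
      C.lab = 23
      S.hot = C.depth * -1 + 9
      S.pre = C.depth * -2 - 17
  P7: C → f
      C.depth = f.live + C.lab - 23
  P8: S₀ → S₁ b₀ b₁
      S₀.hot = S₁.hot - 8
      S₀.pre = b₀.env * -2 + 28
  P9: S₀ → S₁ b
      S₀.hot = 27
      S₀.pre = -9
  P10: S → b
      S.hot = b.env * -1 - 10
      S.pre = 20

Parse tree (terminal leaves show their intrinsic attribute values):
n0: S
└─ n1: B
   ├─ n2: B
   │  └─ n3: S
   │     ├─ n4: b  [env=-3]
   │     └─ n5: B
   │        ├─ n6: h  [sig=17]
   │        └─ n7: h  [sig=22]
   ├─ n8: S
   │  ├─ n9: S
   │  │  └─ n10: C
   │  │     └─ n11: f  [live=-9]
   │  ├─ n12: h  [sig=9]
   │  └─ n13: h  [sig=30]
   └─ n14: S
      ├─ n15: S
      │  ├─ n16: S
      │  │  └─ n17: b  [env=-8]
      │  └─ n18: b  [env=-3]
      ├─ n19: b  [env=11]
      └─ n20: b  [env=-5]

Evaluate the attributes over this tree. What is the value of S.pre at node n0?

30

1. n4.env = -3  [terminal]
2. n6.sig = 17  [terminal]
3. n7.sig = 22  [terminal]
4. n5.depth = 24  [h₀.sig + 7]
5. n5.tag = 25  [h₁.sig + h₀.sig - 14]
6. n5.acc = true  [h₁.sig > 21]
7. n3.hot = 4  [B.tag - 21]
8. n3.pre = 30  [B.depth + 6]
9. n2.depth = 24  [S.pre - 6]
10. n2.tag = 25  [S.pre - 5]
11. n2.acc = true  [true]
12. n10.val = "uy"  ["uy"]
13. n10.lab = 23  [23]
14. n11.live = -9  [terminal]
15. n10.depth = -9  [f.live + C.lab - 23]
16. n9.hot = 18  [C.depth * -1 + 9]
17. n9.pre = 1  [C.depth * -2 - 17]
18. n12.sig = 9  [terminal]
19. n13.sig = 30  [terminal]
20. n8.hot = 1  [S₁.hot + h₀.sig - 26]
21. n8.pre = 21  [h₀.sig + 12]
22. n17.env = -8  [terminal]
23. n16.hot = -2  [b.env * -1 - 10]
24. n16.pre = 20  [20]
25. n18.env = -3  [terminal]
26. n15.hot = 27  [27]
27. n15.pre = -9  [-9]
28. n19.env = 11  [terminal]
29. n20.env = -5  [terminal]
30. n14.hot = 19  [S₁.hot - 8]
31. n14.pre = 6  [b₀.env * -2 + 28]
32. n1.depth = -1  [B₁.depth * 2 - 49]
33. n1.tag = -2  [(if B₁.acc then S₀.pre else S₁.hot) - 23]
34. n1.acc = true  [B₁.tag > 24]
35. n0.hot = -4  [(if B.acc then B.tag else B.depth) - 2]
36. n0.pre = 30  [(if B.acc then B.tag else B.depth) + 32]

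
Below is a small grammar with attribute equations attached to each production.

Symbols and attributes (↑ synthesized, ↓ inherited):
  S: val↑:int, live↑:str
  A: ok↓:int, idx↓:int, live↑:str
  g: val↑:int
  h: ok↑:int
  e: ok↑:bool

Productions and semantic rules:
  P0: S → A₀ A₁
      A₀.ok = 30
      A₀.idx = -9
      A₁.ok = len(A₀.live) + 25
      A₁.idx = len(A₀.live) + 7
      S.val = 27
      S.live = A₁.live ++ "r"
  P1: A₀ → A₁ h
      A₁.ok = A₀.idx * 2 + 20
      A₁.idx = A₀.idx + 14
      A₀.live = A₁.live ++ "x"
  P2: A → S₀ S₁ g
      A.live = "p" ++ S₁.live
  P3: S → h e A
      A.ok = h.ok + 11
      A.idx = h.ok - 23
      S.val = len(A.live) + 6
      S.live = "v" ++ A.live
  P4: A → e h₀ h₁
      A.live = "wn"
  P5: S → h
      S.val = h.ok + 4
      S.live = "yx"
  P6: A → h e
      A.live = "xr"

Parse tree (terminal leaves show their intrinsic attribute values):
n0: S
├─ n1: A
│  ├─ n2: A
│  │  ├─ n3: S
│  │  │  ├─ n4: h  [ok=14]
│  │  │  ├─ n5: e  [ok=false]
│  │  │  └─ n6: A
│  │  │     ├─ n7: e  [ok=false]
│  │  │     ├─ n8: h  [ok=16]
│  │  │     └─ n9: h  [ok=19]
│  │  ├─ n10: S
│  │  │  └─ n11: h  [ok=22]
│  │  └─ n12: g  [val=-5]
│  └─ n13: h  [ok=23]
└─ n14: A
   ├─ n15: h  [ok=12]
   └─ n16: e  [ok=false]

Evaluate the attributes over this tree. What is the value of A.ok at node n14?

29

1. n1.ok = 30  [30]
2. n1.idx = -9  [-9]
3. n2.ok = 2  [A₀.idx * 2 + 20]
4. n2.idx = 5  [A₀.idx + 14]
5. n4.ok = 14  [terminal]
6. n5.ok = false  [terminal]
7. n6.ok = 25  [h.ok + 11]
8. n6.idx = -9  [h.ok - 23]
9. n7.ok = false  [terminal]
10. n8.ok = 16  [terminal]
11. n9.ok = 19  [terminal]
12. n6.live = "wn"  ["wn"]
13. n3.val = 8  [len(A.live) + 6]
14. n3.live = "vwn"  ["v" ++ A.live]
15. n11.ok = 22  [terminal]
16. n10.val = 26  [h.ok + 4]
17. n10.live = "yx"  ["yx"]
18. n12.val = -5  [terminal]
19. n2.live = "pyx"  ["p" ++ S₁.live]
20. n13.ok = 23  [terminal]
21. n1.live = "pyxx"  [A₁.live ++ "x"]
22. n14.ok = 29  [len(A₀.live) + 25]
23. n14.idx = 11  [len(A₀.live) + 7]
24. n15.ok = 12  [terminal]
25. n16.ok = false  [terminal]
26. n14.live = "xr"  ["xr"]
27. n0.val = 27  [27]
28. n0.live = "xrr"  [A₁.live ++ "r"]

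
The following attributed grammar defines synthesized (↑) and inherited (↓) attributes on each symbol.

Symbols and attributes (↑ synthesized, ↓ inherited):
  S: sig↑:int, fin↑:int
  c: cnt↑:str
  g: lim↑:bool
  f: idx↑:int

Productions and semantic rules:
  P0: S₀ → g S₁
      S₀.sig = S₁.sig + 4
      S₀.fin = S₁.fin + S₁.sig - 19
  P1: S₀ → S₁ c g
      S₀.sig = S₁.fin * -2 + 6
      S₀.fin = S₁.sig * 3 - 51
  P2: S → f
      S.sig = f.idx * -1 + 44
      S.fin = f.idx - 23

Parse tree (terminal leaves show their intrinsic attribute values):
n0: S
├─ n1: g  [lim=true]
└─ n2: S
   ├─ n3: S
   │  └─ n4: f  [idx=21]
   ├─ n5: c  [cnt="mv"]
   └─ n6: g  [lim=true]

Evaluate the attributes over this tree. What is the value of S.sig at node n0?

14

1. n1.lim = true  [terminal]
2. n4.idx = 21  [terminal]
3. n3.sig = 23  [f.idx * -1 + 44]
4. n3.fin = -2  [f.idx - 23]
5. n5.cnt = "mv"  [terminal]
6. n6.lim = true  [terminal]
7. n2.sig = 10  [S₁.fin * -2 + 6]
8. n2.fin = 18  [S₁.sig * 3 - 51]
9. n0.sig = 14  [S₁.sig + 4]
10. n0.fin = 9  [S₁.fin + S₁.sig - 19]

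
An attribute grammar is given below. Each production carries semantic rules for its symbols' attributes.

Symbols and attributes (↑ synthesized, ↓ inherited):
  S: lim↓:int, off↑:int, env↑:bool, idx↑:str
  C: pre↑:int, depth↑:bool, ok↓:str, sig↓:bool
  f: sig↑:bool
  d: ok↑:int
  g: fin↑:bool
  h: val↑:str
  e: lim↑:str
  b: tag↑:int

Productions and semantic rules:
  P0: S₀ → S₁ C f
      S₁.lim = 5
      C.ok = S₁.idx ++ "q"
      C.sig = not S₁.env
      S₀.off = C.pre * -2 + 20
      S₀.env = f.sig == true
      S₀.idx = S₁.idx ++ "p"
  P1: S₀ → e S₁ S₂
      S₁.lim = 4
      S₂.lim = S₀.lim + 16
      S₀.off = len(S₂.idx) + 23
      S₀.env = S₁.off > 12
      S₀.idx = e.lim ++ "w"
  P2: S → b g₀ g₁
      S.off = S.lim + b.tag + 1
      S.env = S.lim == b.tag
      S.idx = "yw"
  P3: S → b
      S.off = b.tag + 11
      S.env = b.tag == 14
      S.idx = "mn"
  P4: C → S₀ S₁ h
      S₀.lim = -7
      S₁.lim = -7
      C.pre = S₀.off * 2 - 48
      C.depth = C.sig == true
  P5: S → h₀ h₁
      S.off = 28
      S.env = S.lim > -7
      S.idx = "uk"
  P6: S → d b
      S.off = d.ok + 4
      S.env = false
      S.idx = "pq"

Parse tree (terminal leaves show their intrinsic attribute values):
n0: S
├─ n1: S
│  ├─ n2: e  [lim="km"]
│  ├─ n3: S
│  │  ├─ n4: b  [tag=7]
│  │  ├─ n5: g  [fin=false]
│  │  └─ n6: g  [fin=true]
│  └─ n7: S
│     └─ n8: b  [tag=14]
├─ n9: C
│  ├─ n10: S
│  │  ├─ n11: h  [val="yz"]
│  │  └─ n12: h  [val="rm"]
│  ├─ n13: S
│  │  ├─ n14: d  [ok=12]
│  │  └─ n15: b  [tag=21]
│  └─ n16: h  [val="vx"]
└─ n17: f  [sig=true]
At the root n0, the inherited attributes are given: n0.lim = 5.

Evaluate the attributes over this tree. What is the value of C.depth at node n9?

1. n0.lim = 5  [given at root]
2. n1.lim = 5  [5]
3. n2.lim = "km"  [terminal]
4. n3.lim = 4  [4]
5. n4.tag = 7  [terminal]
6. n5.fin = false  [terminal]
7. n6.fin = true  [terminal]
8. n3.off = 12  [S.lim + b.tag + 1]
9. n3.env = false  [S.lim == b.tag]
10. n3.idx = "yw"  ["yw"]
11. n7.lim = 21  [S₀.lim + 16]
12. n8.tag = 14  [terminal]
13. n7.off = 25  [b.tag + 11]
14. n7.env = true  [b.tag == 14]
15. n7.idx = "mn"  ["mn"]
16. n1.off = 25  [len(S₂.idx) + 23]
17. n1.env = false  [S₁.off > 12]
18. n1.idx = "kmw"  [e.lim ++ "w"]
19. n9.ok = "kmwq"  [S₁.idx ++ "q"]
20. n9.sig = true  [not S₁.env]
21. n10.lim = -7  [-7]
22. n11.val = "yz"  [terminal]
23. n12.val = "rm"  [terminal]
24. n10.off = 28  [28]
25. n10.env = false  [S.lim > -7]
26. n10.idx = "uk"  ["uk"]
27. n13.lim = -7  [-7]
28. n14.ok = 12  [terminal]
29. n15.tag = 21  [terminal]
30. n13.off = 16  [d.ok + 4]
31. n13.env = false  [false]
32. n13.idx = "pq"  ["pq"]
33. n16.val = "vx"  [terminal]
34. n9.pre = 8  [S₀.off * 2 - 48]
35. n9.depth = true  [C.sig == true]
36. n17.sig = true  [terminal]
37. n0.off = 4  [C.pre * -2 + 20]
38. n0.env = true  [f.sig == true]
39. n0.idx = "kmwp"  [S₁.idx ++ "p"]

true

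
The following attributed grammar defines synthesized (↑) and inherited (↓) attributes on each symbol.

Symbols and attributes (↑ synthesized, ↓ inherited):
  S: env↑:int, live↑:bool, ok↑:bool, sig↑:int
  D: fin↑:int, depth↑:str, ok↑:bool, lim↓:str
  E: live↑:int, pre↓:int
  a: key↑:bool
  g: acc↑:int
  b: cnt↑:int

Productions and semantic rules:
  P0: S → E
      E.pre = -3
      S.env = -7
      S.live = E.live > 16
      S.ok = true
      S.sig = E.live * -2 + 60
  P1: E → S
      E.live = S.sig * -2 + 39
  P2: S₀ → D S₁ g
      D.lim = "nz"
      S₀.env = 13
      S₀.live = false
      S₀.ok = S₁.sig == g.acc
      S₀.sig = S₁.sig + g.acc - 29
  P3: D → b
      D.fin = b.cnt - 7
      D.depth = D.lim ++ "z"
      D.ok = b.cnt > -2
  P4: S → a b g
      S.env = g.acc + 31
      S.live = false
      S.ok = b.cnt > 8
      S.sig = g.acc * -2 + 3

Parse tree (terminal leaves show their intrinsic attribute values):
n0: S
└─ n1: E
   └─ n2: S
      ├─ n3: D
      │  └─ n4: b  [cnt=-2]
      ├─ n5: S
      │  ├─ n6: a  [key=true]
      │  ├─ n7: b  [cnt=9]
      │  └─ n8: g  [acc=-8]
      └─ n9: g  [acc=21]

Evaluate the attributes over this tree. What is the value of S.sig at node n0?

1. n1.pre = -3  [-3]
2. n3.lim = "nz"  ["nz"]
3. n4.cnt = -2  [terminal]
4. n3.fin = -9  [b.cnt - 7]
5. n3.depth = "nzz"  [D.lim ++ "z"]
6. n3.ok = false  [b.cnt > -2]
7. n6.key = true  [terminal]
8. n7.cnt = 9  [terminal]
9. n8.acc = -8  [terminal]
10. n5.env = 23  [g.acc + 31]
11. n5.live = false  [false]
12. n5.ok = true  [b.cnt > 8]
13. n5.sig = 19  [g.acc * -2 + 3]
14. n9.acc = 21  [terminal]
15. n2.env = 13  [13]
16. n2.live = false  [false]
17. n2.ok = false  [S₁.sig == g.acc]
18. n2.sig = 11  [S₁.sig + g.acc - 29]
19. n1.live = 17  [S.sig * -2 + 39]
20. n0.env = -7  [-7]
21. n0.live = true  [E.live > 16]
22. n0.ok = true  [true]
23. n0.sig = 26  [E.live * -2 + 60]

26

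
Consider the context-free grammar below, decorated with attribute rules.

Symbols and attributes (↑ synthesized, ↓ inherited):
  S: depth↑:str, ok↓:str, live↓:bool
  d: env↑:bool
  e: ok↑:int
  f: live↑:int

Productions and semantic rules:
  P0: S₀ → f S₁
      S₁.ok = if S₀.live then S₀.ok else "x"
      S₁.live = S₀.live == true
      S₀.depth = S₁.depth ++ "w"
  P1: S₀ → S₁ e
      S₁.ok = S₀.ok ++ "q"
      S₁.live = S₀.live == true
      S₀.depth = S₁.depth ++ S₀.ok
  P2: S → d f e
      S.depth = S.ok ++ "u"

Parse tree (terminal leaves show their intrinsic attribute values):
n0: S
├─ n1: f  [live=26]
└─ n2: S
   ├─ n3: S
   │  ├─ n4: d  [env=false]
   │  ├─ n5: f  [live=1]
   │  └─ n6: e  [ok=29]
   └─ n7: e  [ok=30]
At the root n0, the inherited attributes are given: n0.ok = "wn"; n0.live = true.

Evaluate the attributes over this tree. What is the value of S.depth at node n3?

1. n0.ok = "wn"  [given at root]
2. n0.live = true  [given at root]
3. n1.live = 26  [terminal]
4. n2.ok = "wn"  [if S₀.live then S₀.ok else "x"]
5. n2.live = true  [S₀.live == true]
6. n3.ok = "wnq"  [S₀.ok ++ "q"]
7. n3.live = true  [S₀.live == true]
8. n4.env = false  [terminal]
9. n5.live = 1  [terminal]
10. n6.ok = 29  [terminal]
11. n3.depth = "wnqu"  [S.ok ++ "u"]
12. n7.ok = 30  [terminal]
13. n2.depth = "wnquwn"  [S₁.depth ++ S₀.ok]
14. n0.depth = "wnquwnw"  [S₁.depth ++ "w"]

"wnqu"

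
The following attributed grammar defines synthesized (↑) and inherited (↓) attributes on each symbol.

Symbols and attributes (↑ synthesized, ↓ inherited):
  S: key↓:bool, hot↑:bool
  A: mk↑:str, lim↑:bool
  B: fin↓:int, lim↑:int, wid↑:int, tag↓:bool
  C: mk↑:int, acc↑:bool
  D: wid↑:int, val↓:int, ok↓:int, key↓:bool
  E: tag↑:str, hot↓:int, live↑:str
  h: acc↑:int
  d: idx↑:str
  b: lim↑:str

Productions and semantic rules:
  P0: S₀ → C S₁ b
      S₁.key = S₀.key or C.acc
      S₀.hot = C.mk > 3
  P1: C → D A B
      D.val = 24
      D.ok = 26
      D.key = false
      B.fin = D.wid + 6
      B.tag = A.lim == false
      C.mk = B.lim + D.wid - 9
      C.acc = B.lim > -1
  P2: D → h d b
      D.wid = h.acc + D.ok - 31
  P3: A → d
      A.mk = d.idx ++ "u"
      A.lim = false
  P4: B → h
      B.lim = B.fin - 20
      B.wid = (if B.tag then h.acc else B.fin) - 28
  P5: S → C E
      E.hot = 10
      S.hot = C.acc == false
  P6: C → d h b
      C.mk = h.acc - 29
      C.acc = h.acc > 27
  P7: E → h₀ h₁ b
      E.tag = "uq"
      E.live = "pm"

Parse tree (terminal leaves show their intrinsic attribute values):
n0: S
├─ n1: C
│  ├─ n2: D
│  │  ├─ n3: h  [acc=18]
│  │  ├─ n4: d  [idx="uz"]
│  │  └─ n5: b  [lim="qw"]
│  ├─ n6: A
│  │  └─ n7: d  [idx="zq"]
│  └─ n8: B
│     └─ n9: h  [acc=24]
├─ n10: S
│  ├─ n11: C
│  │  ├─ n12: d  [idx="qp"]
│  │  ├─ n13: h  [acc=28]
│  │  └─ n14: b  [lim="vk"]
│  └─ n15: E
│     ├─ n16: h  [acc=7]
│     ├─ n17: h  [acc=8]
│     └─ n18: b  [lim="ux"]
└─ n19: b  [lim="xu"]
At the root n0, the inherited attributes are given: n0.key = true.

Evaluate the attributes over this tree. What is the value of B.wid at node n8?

-4

1. n0.key = true  [given at root]
2. n2.val = 24  [24]
3. n2.ok = 26  [26]
4. n2.key = false  [false]
5. n3.acc = 18  [terminal]
6. n4.idx = "uz"  [terminal]
7. n5.lim = "qw"  [terminal]
8. n2.wid = 13  [h.acc + D.ok - 31]
9. n7.idx = "zq"  [terminal]
10. n6.mk = "zqu"  [d.idx ++ "u"]
11. n6.lim = false  [false]
12. n8.fin = 19  [D.wid + 6]
13. n8.tag = true  [A.lim == false]
14. n9.acc = 24  [terminal]
15. n8.lim = -1  [B.fin - 20]
16. n8.wid = -4  [(if B.tag then h.acc else B.fin) - 28]
17. n1.mk = 3  [B.lim + D.wid - 9]
18. n1.acc = false  [B.lim > -1]
19. n10.key = true  [S₀.key or C.acc]
20. n12.idx = "qp"  [terminal]
21. n13.acc = 28  [terminal]
22. n14.lim = "vk"  [terminal]
23. n11.mk = -1  [h.acc - 29]
24. n11.acc = true  [h.acc > 27]
25. n15.hot = 10  [10]
26. n16.acc = 7  [terminal]
27. n17.acc = 8  [terminal]
28. n18.lim = "ux"  [terminal]
29. n15.tag = "uq"  ["uq"]
30. n15.live = "pm"  ["pm"]
31. n10.hot = false  [C.acc == false]
32. n19.lim = "xu"  [terminal]
33. n0.hot = false  [C.mk > 3]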